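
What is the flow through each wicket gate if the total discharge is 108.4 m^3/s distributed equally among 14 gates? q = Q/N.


q = 108.4 / 14 = 7.7429 m^3/s


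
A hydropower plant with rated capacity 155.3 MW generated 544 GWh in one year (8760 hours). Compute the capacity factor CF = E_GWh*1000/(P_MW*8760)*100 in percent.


CF = 544 * 1000 / (155.3 * 8760) * 100 = 39.9874 %


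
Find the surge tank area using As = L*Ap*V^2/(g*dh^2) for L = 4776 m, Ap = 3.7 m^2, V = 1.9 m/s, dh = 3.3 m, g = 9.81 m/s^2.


As = 4776 * 3.7 * 1.9^2 / (9.81 * 3.3^2) = 597.1403 m^2


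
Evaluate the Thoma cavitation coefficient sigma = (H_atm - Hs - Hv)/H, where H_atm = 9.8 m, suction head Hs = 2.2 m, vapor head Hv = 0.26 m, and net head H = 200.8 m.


sigma = (9.8 - 2.2 - 0.26) / 200.8 = 0.0366


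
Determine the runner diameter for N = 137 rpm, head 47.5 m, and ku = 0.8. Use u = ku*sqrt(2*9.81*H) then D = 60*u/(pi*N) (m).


u = 0.8 * sqrt(2*9.81*47.5) = 24.4223 m/s
D = 60 * 24.4223 / (pi * 137) = 3.4046 m


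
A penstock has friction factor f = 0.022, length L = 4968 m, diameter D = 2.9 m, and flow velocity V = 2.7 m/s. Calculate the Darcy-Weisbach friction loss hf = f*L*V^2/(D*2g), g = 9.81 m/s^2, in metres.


hf = 0.022 * 4968 * 2.7^2 / (2.9 * 2 * 9.81) = 14.0034 m


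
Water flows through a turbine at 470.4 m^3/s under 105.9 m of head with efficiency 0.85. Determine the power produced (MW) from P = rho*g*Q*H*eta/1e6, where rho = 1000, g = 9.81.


P = 1000 * 9.81 * 470.4 * 105.9 * 0.85 / 1e6 = 415.3854 MW


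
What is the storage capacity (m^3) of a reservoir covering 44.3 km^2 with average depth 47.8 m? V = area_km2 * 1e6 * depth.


V = 44.3 * 1e6 * 47.8 = 2.1175e+09 m^3


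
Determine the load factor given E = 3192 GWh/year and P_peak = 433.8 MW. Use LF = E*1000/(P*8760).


LF = 3192 * 1000 / (433.8 * 8760) = 0.8400


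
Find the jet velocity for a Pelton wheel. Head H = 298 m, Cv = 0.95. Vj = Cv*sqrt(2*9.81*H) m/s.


Vj = 0.95 * sqrt(2*9.81*298) = 72.6409 m/s


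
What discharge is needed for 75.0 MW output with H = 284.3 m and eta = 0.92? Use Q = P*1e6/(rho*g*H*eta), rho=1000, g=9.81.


Q = 75.0 * 1e6 / (1000 * 9.81 * 284.3 * 0.92) = 29.2299 m^3/s


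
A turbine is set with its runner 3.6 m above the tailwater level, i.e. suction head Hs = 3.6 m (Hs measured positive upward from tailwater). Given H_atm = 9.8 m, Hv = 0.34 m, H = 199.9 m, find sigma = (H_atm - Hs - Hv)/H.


sigma = (9.8 - 3.6 - 0.34) / 199.9 = 0.0293


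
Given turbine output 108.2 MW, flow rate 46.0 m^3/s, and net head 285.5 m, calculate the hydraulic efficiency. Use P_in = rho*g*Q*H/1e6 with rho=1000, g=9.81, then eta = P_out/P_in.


P_in = 1000 * 9.81 * 46.0 * 285.5 / 1e6 = 128.8347 MW
eta = 108.2 / 128.8347 = 0.8398


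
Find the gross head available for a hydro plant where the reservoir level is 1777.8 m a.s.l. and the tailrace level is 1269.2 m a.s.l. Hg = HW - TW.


Hg = 1777.8 - 1269.2 = 508.6000 m


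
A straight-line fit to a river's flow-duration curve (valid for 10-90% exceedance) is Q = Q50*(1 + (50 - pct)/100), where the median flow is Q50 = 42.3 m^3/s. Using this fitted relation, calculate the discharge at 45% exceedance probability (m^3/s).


Q = 42.3 * (1 + (50 - 45)/100) = 44.4150 m^3/s


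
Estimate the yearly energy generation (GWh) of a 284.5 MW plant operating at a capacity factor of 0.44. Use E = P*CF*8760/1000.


E = 284.5 * 0.44 * 8760 / 1000 = 1096.5768 GWh


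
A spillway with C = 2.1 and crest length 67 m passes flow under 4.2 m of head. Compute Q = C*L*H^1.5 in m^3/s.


Q = 2.1 * 67 * 4.2^1.5 = 1211.0666 m^3/s


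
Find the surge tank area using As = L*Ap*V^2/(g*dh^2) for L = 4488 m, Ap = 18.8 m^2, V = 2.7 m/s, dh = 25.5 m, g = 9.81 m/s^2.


As = 4488 * 18.8 * 2.7^2 / (9.81 * 25.5^2) = 96.4248 m^2


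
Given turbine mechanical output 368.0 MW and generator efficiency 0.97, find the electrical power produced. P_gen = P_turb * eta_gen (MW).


P_gen = 368.0 * 0.97 = 356.9600 MW


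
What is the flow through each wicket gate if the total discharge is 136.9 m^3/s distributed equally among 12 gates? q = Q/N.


q = 136.9 / 12 = 11.4083 m^3/s


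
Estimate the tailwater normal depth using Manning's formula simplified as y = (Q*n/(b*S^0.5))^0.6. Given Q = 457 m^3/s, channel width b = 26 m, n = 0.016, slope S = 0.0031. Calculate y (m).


y = (457 * 0.016 / (26 * 0.0031^0.5))^0.6 = 2.6426 m


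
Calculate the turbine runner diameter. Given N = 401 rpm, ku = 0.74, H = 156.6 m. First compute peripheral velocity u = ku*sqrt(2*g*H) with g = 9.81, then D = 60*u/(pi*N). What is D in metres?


u = 0.74 * sqrt(2*9.81*156.6) = 41.0182 m/s
D = 60 * 41.0182 / (pi * 401) = 1.9536 m


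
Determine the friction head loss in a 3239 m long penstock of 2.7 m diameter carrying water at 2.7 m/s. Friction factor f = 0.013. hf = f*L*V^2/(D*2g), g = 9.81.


hf = 0.013 * 3239 * 2.7^2 / (2.7 * 2 * 9.81) = 5.7945 m


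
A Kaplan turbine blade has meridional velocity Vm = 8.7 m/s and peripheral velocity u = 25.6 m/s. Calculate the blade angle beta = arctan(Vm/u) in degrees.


beta = arctan(8.7 / 25.6) = 18.7700 degrees


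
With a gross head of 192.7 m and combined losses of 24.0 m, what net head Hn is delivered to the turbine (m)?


Hn = 192.7 - 24.0 = 168.7000 m


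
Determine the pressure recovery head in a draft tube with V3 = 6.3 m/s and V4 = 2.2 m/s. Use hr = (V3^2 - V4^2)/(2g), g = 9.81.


hr = (6.3^2 - 2.2^2) / (2*9.81) = 1.7762 m


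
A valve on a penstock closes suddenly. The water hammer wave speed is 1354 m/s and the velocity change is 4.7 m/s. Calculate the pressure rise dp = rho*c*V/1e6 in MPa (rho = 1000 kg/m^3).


dp = 1000 * 1354 * 4.7 / 1e6 = 6.3638 MPa


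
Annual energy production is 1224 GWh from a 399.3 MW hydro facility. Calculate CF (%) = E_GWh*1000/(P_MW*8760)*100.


CF = 1224 * 1000 / (399.3 * 8760) * 100 = 34.9927 %


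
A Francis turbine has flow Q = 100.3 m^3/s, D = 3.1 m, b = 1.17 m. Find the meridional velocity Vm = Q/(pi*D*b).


Vm = 100.3 / (pi * 3.1 * 1.17) = 8.8024 m/s


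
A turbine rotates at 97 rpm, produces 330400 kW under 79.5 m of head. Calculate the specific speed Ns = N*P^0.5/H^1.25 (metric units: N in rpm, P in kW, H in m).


Ns = 97 * 330400^0.5 / 79.5^1.25 = 234.8729


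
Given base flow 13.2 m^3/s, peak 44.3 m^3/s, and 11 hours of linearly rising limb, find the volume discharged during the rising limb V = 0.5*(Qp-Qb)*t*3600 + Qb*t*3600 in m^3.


V = 0.5*(44.3 - 13.2)*11*3600 + 13.2*11*3600 = 1.1385e+06 m^3


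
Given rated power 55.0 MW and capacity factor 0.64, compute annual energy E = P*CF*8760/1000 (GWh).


E = 55.0 * 0.64 * 8760 / 1000 = 308.3520 GWh


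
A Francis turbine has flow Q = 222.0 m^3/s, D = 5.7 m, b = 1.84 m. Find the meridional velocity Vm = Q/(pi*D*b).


Vm = 222.0 / (pi * 5.7 * 1.84) = 6.7377 m/s


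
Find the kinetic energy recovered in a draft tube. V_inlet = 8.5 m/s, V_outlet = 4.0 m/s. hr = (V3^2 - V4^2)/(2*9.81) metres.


hr = (8.5^2 - 4.0^2) / (2*9.81) = 2.8670 m


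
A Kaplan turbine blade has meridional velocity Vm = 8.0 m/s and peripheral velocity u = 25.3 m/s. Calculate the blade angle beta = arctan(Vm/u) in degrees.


beta = arctan(8.0 / 25.3) = 17.5472 degrees


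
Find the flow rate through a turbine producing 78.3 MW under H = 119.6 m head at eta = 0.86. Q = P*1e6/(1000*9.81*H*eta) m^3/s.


Q = 78.3 * 1e6 / (1000 * 9.81 * 119.6 * 0.86) = 77.6003 m^3/s


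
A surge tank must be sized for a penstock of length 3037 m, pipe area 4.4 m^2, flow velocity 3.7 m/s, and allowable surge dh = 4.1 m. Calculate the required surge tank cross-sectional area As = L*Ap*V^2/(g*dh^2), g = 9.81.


As = 3037 * 4.4 * 3.7^2 / (9.81 * 4.1^2) = 1109.3388 m^2


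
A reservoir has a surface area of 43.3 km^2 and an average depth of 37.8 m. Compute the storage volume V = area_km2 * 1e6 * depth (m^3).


V = 43.3 * 1e6 * 37.8 = 1.6367e+09 m^3


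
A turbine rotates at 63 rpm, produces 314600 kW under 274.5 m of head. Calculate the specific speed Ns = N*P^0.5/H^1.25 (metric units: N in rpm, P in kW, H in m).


Ns = 63 * 314600^0.5 / 274.5^1.25 = 31.6258


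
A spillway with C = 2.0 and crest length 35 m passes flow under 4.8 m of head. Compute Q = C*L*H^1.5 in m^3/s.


Q = 2.0 * 35 * 4.8^1.5 = 736.1391 m^3/s


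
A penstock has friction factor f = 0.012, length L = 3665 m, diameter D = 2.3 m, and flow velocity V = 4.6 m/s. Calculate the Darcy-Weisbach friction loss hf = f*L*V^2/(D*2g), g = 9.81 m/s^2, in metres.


hf = 0.012 * 3665 * 4.6^2 / (2.3 * 2 * 9.81) = 20.6226 m


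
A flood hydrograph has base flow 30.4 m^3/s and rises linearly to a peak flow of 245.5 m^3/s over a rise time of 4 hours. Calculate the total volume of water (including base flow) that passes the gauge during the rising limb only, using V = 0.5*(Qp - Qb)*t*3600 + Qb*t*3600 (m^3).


V = 0.5*(245.5 - 30.4)*4*3600 + 30.4*4*3600 = 1.9865e+06 m^3


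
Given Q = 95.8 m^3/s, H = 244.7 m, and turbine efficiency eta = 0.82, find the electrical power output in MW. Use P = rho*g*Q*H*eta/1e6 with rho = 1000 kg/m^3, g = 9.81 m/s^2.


P = 1000 * 9.81 * 95.8 * 244.7 * 0.82 / 1e6 = 188.5742 MW


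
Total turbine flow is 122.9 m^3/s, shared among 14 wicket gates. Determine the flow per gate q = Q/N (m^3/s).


q = 122.9 / 14 = 8.7786 m^3/s


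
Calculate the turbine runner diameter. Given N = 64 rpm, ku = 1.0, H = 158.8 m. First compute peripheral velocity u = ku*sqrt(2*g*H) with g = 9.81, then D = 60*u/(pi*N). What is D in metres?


u = 1.0 * sqrt(2*9.81*158.8) = 55.8181 m/s
D = 60 * 55.8181 / (pi * 64) = 16.6570 m


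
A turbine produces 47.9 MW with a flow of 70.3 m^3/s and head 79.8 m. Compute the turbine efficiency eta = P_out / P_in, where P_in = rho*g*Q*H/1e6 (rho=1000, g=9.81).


P_in = 1000 * 9.81 * 70.3 * 79.8 / 1e6 = 55.0335 MW
eta = 47.9 / 55.0335 = 0.8704


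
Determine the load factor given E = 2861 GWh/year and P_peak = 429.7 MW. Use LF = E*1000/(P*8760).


LF = 2861 * 1000 / (429.7 * 8760) = 0.7601


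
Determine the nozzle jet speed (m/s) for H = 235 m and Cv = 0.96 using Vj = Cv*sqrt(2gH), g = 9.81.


Vj = 0.96 * sqrt(2*9.81*235) = 65.1861 m/s


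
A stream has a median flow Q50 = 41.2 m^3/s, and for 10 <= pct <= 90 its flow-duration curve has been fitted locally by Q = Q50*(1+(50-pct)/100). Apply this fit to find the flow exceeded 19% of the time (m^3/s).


Q = 41.2 * (1 + (50 - 19)/100) = 53.9720 m^3/s


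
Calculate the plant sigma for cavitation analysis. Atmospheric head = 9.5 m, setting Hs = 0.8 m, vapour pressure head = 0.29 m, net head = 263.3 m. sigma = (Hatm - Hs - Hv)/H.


sigma = (9.5 - 0.8 - 0.29) / 263.3 = 0.0319


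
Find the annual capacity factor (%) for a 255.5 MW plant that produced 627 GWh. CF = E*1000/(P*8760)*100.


CF = 627 * 1000 / (255.5 * 8760) * 100 = 28.0138 %


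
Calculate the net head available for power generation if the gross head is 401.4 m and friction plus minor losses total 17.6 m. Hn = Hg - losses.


Hn = 401.4 - 17.6 = 383.8000 m


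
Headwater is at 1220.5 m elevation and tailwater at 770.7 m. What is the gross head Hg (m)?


Hg = 1220.5 - 770.7 = 449.8000 m


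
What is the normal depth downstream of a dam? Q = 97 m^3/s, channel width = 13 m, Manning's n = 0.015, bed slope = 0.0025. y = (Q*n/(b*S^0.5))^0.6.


y = (97 * 0.015 / (13 * 0.0025^0.5))^0.6 = 1.6217 m


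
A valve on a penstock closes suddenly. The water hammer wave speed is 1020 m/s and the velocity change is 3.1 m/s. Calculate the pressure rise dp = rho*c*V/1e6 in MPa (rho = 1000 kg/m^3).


dp = 1000 * 1020 * 3.1 / 1e6 = 3.1620 MPa


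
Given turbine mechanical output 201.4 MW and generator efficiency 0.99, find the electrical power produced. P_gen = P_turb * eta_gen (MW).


P_gen = 201.4 * 0.99 = 199.3860 MW


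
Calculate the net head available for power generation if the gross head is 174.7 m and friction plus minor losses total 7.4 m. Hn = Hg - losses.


Hn = 174.7 - 7.4 = 167.3000 m


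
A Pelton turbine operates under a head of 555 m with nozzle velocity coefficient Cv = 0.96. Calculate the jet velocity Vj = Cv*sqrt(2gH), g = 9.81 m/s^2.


Vj = 0.96 * sqrt(2*9.81*555) = 100.1768 m/s


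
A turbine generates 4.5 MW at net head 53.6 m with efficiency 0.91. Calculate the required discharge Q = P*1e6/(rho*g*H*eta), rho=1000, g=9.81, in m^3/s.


Q = 4.5 * 1e6 / (1000 * 9.81 * 53.6 * 0.91) = 9.4045 m^3/s


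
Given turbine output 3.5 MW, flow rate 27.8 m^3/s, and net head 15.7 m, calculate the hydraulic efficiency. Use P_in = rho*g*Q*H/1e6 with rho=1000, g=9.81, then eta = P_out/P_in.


P_in = 1000 * 9.81 * 27.8 * 15.7 / 1e6 = 4.2817 MW
eta = 3.5 / 4.2817 = 0.8174


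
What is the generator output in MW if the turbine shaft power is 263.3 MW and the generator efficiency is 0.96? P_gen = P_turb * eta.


P_gen = 263.3 * 0.96 = 252.7680 MW


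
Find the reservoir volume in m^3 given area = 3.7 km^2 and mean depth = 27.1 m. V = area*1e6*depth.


V = 3.7 * 1e6 * 27.1 = 1.0027e+08 m^3


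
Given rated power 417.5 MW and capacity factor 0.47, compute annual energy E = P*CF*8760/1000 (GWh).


E = 417.5 * 0.47 * 8760 / 1000 = 1718.9310 GWh


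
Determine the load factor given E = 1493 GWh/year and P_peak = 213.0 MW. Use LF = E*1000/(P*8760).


LF = 1493 * 1000 / (213.0 * 8760) = 0.8002


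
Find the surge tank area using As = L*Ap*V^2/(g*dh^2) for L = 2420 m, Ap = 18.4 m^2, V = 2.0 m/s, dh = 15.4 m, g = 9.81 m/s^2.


As = 2420 * 18.4 * 2.0^2 / (9.81 * 15.4^2) = 76.5566 m^2


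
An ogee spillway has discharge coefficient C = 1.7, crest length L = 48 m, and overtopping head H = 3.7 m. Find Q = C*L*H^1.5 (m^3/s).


Q = 1.7 * 48 * 3.7^1.5 = 580.7547 m^3/s


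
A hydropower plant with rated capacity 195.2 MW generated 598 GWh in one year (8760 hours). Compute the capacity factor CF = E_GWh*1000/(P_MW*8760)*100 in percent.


CF = 598 * 1000 / (195.2 * 8760) * 100 = 34.9717 %


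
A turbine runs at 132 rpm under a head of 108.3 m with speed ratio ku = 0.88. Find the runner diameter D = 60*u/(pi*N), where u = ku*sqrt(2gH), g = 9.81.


u = 0.88 * sqrt(2*9.81*108.3) = 40.5645 m/s
D = 60 * 40.5645 / (pi * 132) = 5.8691 m


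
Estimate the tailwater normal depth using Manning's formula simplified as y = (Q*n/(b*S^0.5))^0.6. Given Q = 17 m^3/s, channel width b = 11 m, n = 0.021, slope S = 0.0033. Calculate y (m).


y = (17 * 0.021 / (11 * 0.0033^0.5))^0.6 = 0.7099 m


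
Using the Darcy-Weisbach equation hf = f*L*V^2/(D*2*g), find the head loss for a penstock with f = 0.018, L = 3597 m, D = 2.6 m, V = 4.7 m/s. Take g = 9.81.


hf = 0.018 * 3597 * 4.7^2 / (2.6 * 2 * 9.81) = 28.0373 m


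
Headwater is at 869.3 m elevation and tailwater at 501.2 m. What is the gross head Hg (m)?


Hg = 869.3 - 501.2 = 368.1000 m


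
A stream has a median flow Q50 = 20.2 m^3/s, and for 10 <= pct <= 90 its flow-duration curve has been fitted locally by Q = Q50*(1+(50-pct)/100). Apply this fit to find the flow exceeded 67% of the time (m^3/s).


Q = 20.2 * (1 + (50 - 67)/100) = 16.7660 m^3/s


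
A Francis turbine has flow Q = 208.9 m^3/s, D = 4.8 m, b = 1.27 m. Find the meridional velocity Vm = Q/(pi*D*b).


Vm = 208.9 / (pi * 4.8 * 1.27) = 10.9080 m/s


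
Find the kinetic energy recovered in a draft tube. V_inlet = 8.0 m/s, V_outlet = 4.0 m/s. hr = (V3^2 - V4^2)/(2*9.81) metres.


hr = (8.0^2 - 4.0^2) / (2*9.81) = 2.4465 m


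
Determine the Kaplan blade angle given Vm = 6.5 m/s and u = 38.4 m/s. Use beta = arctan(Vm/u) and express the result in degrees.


beta = arctan(6.5 / 38.4) = 9.6074 degrees


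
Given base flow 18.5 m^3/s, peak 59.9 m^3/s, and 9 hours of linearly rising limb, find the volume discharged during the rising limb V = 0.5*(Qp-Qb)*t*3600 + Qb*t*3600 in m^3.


V = 0.5*(59.9 - 18.5)*9*3600 + 18.5*9*3600 = 1.2701e+06 m^3


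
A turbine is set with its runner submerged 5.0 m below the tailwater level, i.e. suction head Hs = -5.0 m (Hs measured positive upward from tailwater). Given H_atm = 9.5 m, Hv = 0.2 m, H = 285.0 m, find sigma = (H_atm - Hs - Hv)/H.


sigma = (9.5 - (-5.0) - 0.2) / 285.0 = 0.0502


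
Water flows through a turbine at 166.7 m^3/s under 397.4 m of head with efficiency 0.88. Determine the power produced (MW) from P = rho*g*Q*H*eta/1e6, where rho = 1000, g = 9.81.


P = 1000 * 9.81 * 166.7 * 397.4 * 0.88 / 1e6 = 571.8935 MW


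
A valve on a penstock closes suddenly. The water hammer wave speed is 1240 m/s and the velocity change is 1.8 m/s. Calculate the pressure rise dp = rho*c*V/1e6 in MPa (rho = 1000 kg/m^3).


dp = 1000 * 1240 * 1.8 / 1e6 = 2.2320 MPa


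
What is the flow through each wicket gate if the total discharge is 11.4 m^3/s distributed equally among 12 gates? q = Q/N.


q = 11.4 / 12 = 0.9500 m^3/s


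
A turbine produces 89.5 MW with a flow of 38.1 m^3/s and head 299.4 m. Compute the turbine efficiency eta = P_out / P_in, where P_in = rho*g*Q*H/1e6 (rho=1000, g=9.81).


P_in = 1000 * 9.81 * 38.1 * 299.4 / 1e6 = 111.9040 MW
eta = 89.5 / 111.9040 = 0.7998


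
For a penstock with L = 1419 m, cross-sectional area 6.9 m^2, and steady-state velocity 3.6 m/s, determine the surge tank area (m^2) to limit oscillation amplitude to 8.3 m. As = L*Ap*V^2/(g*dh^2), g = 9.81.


As = 1419 * 6.9 * 3.6^2 / (9.81 * 8.3^2) = 187.7636 m^2


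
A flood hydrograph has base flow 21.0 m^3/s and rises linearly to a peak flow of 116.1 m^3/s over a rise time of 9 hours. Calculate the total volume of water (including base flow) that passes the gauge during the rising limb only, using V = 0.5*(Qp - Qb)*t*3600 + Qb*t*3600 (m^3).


V = 0.5*(116.1 - 21.0)*9*3600 + 21.0*9*3600 = 2.2210e+06 m^3


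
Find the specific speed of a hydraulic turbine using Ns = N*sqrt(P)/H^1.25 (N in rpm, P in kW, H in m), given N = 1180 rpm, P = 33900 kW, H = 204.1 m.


Ns = 1180 * 33900^0.5 / 204.1^1.25 = 281.6295


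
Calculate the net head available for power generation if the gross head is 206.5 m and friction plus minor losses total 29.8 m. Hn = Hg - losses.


Hn = 206.5 - 29.8 = 176.7000 m


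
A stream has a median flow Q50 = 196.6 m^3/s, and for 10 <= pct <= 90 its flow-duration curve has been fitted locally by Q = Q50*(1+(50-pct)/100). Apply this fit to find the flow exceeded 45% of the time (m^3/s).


Q = 196.6 * (1 + (50 - 45)/100) = 206.4300 m^3/s


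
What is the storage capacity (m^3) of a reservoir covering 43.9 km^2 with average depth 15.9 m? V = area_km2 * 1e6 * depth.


V = 43.9 * 1e6 * 15.9 = 6.9801e+08 m^3


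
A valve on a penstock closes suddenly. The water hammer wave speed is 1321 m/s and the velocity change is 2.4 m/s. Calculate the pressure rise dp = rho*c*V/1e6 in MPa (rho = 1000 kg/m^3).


dp = 1000 * 1321 * 2.4 / 1e6 = 3.1704 MPa


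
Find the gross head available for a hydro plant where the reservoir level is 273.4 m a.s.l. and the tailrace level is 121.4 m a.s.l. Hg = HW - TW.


Hg = 273.4 - 121.4 = 152.0000 m


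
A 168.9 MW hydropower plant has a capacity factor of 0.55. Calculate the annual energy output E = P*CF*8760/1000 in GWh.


E = 168.9 * 0.55 * 8760 / 1000 = 813.7602 GWh


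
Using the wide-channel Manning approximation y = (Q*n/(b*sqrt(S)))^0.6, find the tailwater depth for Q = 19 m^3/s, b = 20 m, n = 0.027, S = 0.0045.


y = (19 * 0.027 / (20 * 0.0045^0.5))^0.6 = 0.5617 m


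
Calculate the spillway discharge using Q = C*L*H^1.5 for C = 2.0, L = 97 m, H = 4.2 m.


Q = 2.0 * 97 * 4.2^1.5 = 1669.8431 m^3/s


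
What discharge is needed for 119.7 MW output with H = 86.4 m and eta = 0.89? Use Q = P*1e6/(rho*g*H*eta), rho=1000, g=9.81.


Q = 119.7 * 1e6 / (1000 * 9.81 * 86.4 * 0.89) = 158.6797 m^3/s


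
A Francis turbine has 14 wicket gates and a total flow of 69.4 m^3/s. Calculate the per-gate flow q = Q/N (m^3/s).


q = 69.4 / 14 = 4.9571 m^3/s


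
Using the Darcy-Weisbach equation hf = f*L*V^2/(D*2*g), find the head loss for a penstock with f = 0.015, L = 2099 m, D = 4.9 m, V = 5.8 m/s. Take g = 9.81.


hf = 0.015 * 2099 * 5.8^2 / (4.9 * 2 * 9.81) = 11.0170 m


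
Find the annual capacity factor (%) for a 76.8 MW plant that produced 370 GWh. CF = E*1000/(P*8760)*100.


CF = 370 * 1000 / (76.8 * 8760) * 100 = 54.9967 %


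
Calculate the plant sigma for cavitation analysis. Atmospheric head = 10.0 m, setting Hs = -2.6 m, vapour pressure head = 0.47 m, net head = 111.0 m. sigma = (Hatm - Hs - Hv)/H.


sigma = (10.0 - (-2.6) - 0.47) / 111.0 = 0.1093


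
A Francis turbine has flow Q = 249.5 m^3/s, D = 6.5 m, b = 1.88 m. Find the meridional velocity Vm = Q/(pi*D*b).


Vm = 249.5 / (pi * 6.5 * 1.88) = 6.4990 m/s


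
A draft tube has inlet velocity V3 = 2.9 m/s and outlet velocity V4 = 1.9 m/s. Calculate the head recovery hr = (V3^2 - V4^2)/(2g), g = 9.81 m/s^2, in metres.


hr = (2.9^2 - 1.9^2) / (2*9.81) = 0.2446 m


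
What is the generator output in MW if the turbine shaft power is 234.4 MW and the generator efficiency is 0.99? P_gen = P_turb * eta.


P_gen = 234.4 * 0.99 = 232.0560 MW


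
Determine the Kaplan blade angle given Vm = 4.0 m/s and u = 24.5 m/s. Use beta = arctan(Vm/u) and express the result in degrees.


beta = arctan(4.0 / 24.5) = 9.2726 degrees


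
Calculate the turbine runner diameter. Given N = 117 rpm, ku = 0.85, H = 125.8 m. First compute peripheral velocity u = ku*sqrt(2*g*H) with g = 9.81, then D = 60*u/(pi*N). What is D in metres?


u = 0.85 * sqrt(2*9.81*125.8) = 42.2288 m/s
D = 60 * 42.2288 / (pi * 117) = 6.8933 m


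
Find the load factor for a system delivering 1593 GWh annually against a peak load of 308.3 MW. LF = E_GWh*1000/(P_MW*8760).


LF = 1593 * 1000 / (308.3 * 8760) = 0.5898


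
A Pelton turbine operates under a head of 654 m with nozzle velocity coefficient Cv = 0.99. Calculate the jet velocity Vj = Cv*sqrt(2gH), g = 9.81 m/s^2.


Vj = 0.99 * sqrt(2*9.81*654) = 112.1434 m/s


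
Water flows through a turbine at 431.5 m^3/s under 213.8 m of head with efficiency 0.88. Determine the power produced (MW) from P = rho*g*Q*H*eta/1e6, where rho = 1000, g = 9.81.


P = 1000 * 9.81 * 431.5 * 213.8 * 0.88 / 1e6 = 796.4164 MW


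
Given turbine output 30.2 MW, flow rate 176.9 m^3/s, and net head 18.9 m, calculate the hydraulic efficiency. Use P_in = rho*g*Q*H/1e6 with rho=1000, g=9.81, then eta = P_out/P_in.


P_in = 1000 * 9.81 * 176.9 * 18.9 / 1e6 = 32.7989 MW
eta = 30.2 / 32.7989 = 0.9208


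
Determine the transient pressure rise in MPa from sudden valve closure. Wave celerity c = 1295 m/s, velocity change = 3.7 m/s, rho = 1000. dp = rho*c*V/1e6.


dp = 1000 * 1295 * 3.7 / 1e6 = 4.7915 MPa


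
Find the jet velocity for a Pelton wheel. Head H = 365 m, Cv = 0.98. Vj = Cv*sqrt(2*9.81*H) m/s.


Vj = 0.98 * sqrt(2*9.81*365) = 82.9320 m/s


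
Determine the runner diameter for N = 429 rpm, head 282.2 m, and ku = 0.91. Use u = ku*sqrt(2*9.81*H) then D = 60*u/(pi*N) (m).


u = 0.91 * sqrt(2*9.81*282.2) = 67.7126 m/s
D = 60 * 67.7126 / (pi * 429) = 3.0145 m


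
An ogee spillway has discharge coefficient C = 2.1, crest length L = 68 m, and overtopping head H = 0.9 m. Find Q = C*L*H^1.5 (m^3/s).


Q = 2.1 * 68 * 0.9^1.5 = 121.9248 m^3/s


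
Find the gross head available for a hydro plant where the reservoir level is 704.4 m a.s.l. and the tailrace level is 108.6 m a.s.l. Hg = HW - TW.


Hg = 704.4 - 108.6 = 595.8000 m


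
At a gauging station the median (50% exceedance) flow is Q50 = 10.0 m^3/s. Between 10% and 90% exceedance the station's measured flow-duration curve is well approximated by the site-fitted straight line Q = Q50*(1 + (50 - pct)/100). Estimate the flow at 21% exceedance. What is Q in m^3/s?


Q = 10.0 * (1 + (50 - 21)/100) = 12.9000 m^3/s


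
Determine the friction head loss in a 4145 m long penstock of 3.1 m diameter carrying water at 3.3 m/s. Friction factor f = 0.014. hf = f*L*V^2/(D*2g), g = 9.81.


hf = 0.014 * 4145 * 3.3^2 / (3.1 * 2 * 9.81) = 10.3901 m


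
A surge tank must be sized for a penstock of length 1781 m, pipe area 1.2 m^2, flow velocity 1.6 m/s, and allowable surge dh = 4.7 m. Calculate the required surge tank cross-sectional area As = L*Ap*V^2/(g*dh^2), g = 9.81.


As = 1781 * 1.2 * 1.6^2 / (9.81 * 4.7^2) = 25.2476 m^2


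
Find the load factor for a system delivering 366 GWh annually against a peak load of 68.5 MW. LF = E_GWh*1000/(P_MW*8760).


LF = 366 * 1000 / (68.5 * 8760) = 0.6099


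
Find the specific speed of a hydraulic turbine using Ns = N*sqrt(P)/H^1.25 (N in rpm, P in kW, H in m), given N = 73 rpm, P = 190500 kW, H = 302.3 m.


Ns = 73 * 190500^0.5 / 302.3^1.25 = 25.2768


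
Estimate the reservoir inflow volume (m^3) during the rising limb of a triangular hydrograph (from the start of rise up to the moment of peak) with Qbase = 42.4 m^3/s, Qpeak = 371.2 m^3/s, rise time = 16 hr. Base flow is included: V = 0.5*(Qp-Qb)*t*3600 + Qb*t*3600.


V = 0.5*(371.2 - 42.4)*16*3600 + 42.4*16*3600 = 1.1912e+07 m^3


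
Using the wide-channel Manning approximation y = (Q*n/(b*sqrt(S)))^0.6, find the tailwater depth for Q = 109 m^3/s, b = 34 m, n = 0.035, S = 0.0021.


y = (109 * 0.035 / (34 * 0.0021^0.5))^0.6 = 1.7114 m


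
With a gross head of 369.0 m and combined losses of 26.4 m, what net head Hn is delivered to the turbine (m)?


Hn = 369.0 - 26.4 = 342.6000 m


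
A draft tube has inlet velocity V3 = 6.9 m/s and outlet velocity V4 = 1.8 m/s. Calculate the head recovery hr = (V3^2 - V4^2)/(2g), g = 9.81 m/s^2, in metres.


hr = (6.9^2 - 1.8^2) / (2*9.81) = 2.2615 m


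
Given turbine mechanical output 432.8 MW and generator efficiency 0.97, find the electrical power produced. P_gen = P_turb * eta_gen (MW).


P_gen = 432.8 * 0.97 = 419.8160 MW


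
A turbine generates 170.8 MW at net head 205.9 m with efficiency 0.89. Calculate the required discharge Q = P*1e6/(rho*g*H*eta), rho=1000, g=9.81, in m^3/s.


Q = 170.8 * 1e6 / (1000 * 9.81 * 205.9 * 0.89) = 95.0107 m^3/s


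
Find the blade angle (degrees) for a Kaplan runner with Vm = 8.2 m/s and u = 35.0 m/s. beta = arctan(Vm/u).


beta = arctan(8.2 / 35.0) = 13.1858 degrees


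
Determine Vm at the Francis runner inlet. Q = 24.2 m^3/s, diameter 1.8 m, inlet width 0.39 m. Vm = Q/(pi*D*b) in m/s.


Vm = 24.2 / (pi * 1.8 * 0.39) = 10.9731 m/s


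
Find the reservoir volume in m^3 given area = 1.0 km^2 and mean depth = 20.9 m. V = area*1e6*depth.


V = 1.0 * 1e6 * 20.9 = 2.0900e+07 m^3


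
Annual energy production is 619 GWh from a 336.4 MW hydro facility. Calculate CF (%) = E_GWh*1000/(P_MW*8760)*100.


CF = 619 * 1000 / (336.4 * 8760) * 100 = 21.0054 %


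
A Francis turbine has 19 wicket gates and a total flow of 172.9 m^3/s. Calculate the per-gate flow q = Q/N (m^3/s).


q = 172.9 / 19 = 9.1000 m^3/s


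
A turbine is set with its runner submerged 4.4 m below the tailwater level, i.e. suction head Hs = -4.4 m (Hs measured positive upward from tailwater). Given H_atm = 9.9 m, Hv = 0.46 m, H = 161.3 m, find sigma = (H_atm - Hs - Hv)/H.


sigma = (9.9 - (-4.4) - 0.46) / 161.3 = 0.0858


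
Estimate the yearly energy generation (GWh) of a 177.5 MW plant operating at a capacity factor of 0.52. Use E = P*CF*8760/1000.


E = 177.5 * 0.52 * 8760 / 1000 = 808.5480 GWh


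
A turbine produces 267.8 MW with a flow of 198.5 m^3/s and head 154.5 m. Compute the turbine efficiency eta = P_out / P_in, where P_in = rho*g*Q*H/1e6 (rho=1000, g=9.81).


P_in = 1000 * 9.81 * 198.5 * 154.5 / 1e6 = 300.8555 MW
eta = 267.8 / 300.8555 = 0.8901


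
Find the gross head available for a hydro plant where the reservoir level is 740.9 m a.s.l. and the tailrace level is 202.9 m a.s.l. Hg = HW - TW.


Hg = 740.9 - 202.9 = 538.0000 m


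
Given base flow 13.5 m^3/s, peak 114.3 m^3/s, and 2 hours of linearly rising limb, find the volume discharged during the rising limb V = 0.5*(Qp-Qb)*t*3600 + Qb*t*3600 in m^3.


V = 0.5*(114.3 - 13.5)*2*3600 + 13.5*2*3600 = 460080.0000 m^3


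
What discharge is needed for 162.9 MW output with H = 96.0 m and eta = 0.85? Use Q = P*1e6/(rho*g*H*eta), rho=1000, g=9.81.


Q = 162.9 * 1e6 / (1000 * 9.81 * 96.0 * 0.85) = 203.4988 m^3/s


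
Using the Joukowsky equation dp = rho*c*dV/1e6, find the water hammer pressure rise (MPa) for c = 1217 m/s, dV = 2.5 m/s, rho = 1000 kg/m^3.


dp = 1000 * 1217 * 2.5 / 1e6 = 3.0425 MPa


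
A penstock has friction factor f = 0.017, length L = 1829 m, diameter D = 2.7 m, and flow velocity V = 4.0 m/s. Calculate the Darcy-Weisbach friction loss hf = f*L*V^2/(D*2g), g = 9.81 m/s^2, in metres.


hf = 0.017 * 1829 * 4.0^2 / (2.7 * 2 * 9.81) = 9.3912 m


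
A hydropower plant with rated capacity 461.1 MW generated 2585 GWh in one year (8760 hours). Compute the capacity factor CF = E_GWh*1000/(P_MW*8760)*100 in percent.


CF = 2585 * 1000 / (461.1 * 8760) * 100 = 63.9973 %


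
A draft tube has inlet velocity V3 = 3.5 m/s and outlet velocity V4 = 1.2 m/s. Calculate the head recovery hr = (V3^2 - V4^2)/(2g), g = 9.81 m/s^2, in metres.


hr = (3.5^2 - 1.2^2) / (2*9.81) = 0.5510 m


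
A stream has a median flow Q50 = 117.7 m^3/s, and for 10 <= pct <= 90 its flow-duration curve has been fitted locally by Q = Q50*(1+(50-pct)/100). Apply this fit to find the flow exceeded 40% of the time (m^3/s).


Q = 117.7 * (1 + (50 - 40)/100) = 129.4700 m^3/s


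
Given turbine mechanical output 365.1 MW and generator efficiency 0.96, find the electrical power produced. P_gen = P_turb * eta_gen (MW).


P_gen = 365.1 * 0.96 = 350.4960 MW


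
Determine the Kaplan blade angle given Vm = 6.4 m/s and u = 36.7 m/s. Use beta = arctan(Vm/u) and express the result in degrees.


beta = arctan(6.4 / 36.7) = 9.8922 degrees


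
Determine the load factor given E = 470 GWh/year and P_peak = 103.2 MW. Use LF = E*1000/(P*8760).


LF = 470 * 1000 / (103.2 * 8760) = 0.5199


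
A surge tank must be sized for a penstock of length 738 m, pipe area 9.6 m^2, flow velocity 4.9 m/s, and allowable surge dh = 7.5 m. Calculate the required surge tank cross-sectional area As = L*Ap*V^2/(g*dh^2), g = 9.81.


As = 738 * 9.6 * 4.9^2 / (9.81 * 7.5^2) = 308.2678 m^2


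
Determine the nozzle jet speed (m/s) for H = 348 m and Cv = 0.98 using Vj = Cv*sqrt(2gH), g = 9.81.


Vj = 0.98 * sqrt(2*9.81*348) = 80.9777 m/s


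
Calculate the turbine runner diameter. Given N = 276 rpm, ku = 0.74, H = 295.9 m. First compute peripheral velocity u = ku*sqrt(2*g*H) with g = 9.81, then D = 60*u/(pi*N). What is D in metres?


u = 0.74 * sqrt(2*9.81*295.9) = 56.3837 m/s
D = 60 * 56.3837 / (pi * 276) = 3.9016 m


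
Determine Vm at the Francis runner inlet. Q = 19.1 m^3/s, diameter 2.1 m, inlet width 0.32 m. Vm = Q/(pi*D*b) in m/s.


Vm = 19.1 / (pi * 2.1 * 0.32) = 9.0472 m/s


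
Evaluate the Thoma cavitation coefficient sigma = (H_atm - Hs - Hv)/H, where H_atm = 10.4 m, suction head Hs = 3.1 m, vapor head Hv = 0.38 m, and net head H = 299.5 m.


sigma = (10.4 - 3.1 - 0.38) / 299.5 = 0.0231


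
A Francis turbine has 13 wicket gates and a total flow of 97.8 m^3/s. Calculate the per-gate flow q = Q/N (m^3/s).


q = 97.8 / 13 = 7.5231 m^3/s


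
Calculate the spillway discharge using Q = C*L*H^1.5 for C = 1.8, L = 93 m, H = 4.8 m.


Q = 1.8 * 93 * 4.8^1.5 = 1760.4241 m^3/s


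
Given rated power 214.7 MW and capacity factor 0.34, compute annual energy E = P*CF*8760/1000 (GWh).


E = 214.7 * 0.34 * 8760 / 1000 = 639.4625 GWh


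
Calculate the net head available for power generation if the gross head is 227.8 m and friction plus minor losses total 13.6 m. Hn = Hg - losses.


Hn = 227.8 - 13.6 = 214.2000 m


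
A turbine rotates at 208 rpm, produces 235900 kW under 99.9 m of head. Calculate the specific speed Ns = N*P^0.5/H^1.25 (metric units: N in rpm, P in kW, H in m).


Ns = 208 * 235900^0.5 / 99.9^1.25 = 319.8677


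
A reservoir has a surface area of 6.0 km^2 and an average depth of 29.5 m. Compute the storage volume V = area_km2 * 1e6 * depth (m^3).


V = 6.0 * 1e6 * 29.5 = 1.7700e+08 m^3


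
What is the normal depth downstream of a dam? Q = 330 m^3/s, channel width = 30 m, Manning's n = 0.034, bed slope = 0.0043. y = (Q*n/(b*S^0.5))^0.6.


y = (330 * 0.034 / (30 * 0.0043^0.5))^0.6 = 2.8424 m


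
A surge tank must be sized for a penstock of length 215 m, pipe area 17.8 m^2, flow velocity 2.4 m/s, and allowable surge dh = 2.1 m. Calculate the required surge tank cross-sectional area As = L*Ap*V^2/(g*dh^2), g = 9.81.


As = 215 * 17.8 * 2.4^2 / (9.81 * 2.1^2) = 509.5342 m^2


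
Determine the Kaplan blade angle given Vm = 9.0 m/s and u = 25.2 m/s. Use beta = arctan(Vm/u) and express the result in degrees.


beta = arctan(9.0 / 25.2) = 19.6538 degrees


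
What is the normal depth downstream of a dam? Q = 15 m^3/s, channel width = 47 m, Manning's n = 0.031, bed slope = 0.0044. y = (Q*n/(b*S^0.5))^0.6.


y = (15 * 0.031 / (47 * 0.0044^0.5))^0.6 = 0.3193 m


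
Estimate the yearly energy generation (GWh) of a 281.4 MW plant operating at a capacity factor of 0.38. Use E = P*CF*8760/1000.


E = 281.4 * 0.38 * 8760 / 1000 = 936.7243 GWh


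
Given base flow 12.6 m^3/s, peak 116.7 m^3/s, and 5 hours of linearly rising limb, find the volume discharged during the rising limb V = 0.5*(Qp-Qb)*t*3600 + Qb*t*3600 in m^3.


V = 0.5*(116.7 - 12.6)*5*3600 + 12.6*5*3600 = 1.1637e+06 m^3


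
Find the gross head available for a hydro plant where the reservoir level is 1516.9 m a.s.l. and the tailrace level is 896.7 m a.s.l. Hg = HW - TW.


Hg = 1516.9 - 896.7 = 620.2000 m


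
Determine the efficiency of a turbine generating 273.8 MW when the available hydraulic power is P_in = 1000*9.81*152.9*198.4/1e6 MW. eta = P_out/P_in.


P_in = 1000 * 9.81 * 152.9 * 198.4 / 1e6 = 297.5899 MW
eta = 273.8 / 297.5899 = 0.9201


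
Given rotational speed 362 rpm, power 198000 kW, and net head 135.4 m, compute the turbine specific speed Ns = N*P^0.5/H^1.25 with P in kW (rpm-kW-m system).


Ns = 362 * 198000^0.5 / 135.4^1.25 = 348.7529


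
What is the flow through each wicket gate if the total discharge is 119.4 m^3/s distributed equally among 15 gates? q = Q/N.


q = 119.4 / 15 = 7.9600 m^3/s


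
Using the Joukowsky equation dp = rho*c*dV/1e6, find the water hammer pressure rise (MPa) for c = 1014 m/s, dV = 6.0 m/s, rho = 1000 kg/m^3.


dp = 1000 * 1014 * 6.0 / 1e6 = 6.0840 MPa


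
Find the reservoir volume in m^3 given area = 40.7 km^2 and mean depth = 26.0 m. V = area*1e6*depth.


V = 40.7 * 1e6 * 26.0 = 1.0582e+09 m^3


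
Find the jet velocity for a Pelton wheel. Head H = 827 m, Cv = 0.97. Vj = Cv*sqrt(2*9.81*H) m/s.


Vj = 0.97 * sqrt(2*9.81*827) = 123.5589 m/s


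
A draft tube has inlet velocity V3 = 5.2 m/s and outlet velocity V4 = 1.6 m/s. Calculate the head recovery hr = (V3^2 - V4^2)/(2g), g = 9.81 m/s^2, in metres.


hr = (5.2^2 - 1.6^2) / (2*9.81) = 1.2477 m


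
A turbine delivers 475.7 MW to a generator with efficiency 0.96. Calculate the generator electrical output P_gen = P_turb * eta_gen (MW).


P_gen = 475.7 * 0.96 = 456.6720 MW


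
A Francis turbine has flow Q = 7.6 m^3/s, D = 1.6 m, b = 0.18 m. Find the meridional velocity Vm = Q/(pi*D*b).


Vm = 7.6 / (pi * 1.6 * 0.18) = 8.3998 m/s


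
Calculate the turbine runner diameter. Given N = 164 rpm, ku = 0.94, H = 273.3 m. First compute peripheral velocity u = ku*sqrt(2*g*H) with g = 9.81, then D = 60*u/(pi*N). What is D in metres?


u = 0.94 * sqrt(2*9.81*273.3) = 68.8331 m/s
D = 60 * 68.8331 / (pi * 164) = 8.0159 m


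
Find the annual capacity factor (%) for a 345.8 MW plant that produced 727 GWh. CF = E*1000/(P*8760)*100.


CF = 727 * 1000 / (345.8 * 8760) * 100 = 23.9997 %


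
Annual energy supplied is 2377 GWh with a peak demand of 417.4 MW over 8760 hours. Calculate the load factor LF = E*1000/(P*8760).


LF = 2377 * 1000 / (417.4 * 8760) = 0.6501


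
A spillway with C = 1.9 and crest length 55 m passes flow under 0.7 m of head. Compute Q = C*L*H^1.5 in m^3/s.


Q = 1.9 * 55 * 0.7^1.5 = 61.2017 m^3/s


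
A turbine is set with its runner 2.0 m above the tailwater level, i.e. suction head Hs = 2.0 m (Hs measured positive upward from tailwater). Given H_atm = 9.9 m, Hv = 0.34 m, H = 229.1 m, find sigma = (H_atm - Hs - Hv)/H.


sigma = (9.9 - 2.0 - 0.34) / 229.1 = 0.0330


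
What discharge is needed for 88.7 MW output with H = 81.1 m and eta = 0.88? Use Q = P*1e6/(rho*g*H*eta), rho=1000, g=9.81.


Q = 88.7 * 1e6 / (1000 * 9.81 * 81.1 * 0.88) = 126.6926 m^3/s


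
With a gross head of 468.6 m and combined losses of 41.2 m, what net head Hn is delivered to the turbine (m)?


Hn = 468.6 - 41.2 = 427.4000 m


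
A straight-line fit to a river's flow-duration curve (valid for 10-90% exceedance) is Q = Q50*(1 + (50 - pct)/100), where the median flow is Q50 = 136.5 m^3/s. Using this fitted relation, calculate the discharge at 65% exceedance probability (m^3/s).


Q = 136.5 * (1 + (50 - 65)/100) = 116.0250 m^3/s


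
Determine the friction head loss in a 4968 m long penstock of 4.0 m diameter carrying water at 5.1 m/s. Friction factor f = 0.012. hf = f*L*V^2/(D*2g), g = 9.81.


hf = 0.012 * 4968 * 5.1^2 / (4.0 * 2 * 9.81) = 19.7581 m


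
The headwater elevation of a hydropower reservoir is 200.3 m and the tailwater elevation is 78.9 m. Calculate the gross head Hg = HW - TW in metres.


Hg = 200.3 - 78.9 = 121.4000 m


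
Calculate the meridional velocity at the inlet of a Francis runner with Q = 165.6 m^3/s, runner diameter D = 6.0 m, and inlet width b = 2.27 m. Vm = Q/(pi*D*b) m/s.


Vm = 165.6 / (pi * 6.0 * 2.27) = 3.8702 m/s


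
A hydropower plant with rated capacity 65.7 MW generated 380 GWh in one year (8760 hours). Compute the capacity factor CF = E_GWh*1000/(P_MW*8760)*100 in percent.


CF = 380 * 1000 / (65.7 * 8760) * 100 = 66.0259 %


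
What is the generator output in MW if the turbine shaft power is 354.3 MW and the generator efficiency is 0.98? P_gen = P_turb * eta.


P_gen = 354.3 * 0.98 = 347.2140 MW


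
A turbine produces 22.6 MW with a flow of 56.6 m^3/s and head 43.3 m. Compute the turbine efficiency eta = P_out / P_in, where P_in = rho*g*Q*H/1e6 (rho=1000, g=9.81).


P_in = 1000 * 9.81 * 56.6 * 43.3 / 1e6 = 24.0422 MW
eta = 22.6 / 24.0422 = 0.9400


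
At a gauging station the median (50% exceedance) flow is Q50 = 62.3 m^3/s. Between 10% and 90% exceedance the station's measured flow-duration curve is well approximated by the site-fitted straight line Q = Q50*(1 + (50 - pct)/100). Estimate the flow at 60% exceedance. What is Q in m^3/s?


Q = 62.3 * (1 + (50 - 60)/100) = 56.0700 m^3/s


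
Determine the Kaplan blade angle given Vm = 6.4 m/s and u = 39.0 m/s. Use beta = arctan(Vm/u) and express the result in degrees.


beta = arctan(6.4 / 39.0) = 9.3193 degrees


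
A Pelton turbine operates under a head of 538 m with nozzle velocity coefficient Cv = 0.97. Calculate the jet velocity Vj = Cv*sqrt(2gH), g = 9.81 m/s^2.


Vj = 0.97 * sqrt(2*9.81*538) = 99.6580 m/s


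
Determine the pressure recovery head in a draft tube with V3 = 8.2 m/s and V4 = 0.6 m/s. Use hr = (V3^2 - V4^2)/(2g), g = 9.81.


hr = (8.2^2 - 0.6^2) / (2*9.81) = 3.4088 m


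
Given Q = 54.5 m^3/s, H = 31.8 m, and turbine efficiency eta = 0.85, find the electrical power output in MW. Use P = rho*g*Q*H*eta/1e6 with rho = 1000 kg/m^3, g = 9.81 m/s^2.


P = 1000 * 9.81 * 54.5 * 31.8 * 0.85 / 1e6 = 14.4515 MW
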